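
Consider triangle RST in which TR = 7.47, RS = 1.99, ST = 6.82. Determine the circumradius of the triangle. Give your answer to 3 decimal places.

3.809

By the law of cosines, cos R = (TR² + RS² − ST²) / (2·TR·RS) ≈ 0.44562, so ∠R ≈ 63.54°.
Circumradius = ST/(2 sin R) ≈ 3.8091.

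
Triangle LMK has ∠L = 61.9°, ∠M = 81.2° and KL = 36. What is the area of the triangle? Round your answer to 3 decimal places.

area ≈ 347.299

The third angle is ∠K = 180° − ∠L − ∠M = 36.90°.
Law of sines: MK = KL·sin L/sin M ≈ 32.135.
Law of sines: LM = KL·sin K/sin M ≈ 21.873.
Area = ½·KL·MK·sin K ≈ 347.3.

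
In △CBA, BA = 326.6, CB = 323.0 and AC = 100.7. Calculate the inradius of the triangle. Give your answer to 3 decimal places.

Semiperimeter s = (326.6 + 100.7 + 323)/2 = 375.15.
Heron's formula: area = √(375.15·48.55·274.45·52.15) ≈ 16146.
Inradius = area/s = 16146/375.15 ≈ 43.038.

43.038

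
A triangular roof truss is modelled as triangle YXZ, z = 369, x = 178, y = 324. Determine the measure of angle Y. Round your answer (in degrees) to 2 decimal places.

By the law of cosines, cos Y = (x² + z² − y²) / (2·x·z) ≈ 0.47859, so ∠Y ≈ 61.41°.

∠Y ≈ 61.41°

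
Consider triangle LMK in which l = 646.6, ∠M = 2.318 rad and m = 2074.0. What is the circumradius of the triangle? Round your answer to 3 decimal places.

Law of sines: sin L = l·sin M/m ≈ 0.22871.
Since m ≥ l, only the acute value applies: ∠L ≈ 0.231 rad.
Then ∠K = π − ∠M − ∠L ≈ 0.593 rad.
Law of sines gives k = m·sin K/sin M ≈ 1579.6.
Circumradius = m/(2 sin M) ≈ 1413.6.

1413.592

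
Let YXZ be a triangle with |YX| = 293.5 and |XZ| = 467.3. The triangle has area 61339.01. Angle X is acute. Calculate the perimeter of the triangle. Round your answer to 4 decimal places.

From area = ½·|YX|·|XZ|·sin X, we get sin X = 2·area/(|YX|·|XZ|) ≈ 0.89446.
Taking the acute solution, ∠X ≈ 63.44°.
Law of cosines then gives |ZY| ≈ 426.45.
Perimeter = 467.3 + 426.45 + 293.5 = 1187.2.

perimeter ≈ 1187.2490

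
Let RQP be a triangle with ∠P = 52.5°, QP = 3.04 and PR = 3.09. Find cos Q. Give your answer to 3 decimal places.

cos Q ≈ 0.427

By the law of cosines, RQ² = QP² + PR² − 2·QP·PR·cos P = 7.3528, so RQ ≈ 2.7116.
Law of cosines again: cos Q = (RQ² + QP² − PR²)/(2·RQ·QP) ≈ 0.42740, so ∠Q ≈ 64.70°.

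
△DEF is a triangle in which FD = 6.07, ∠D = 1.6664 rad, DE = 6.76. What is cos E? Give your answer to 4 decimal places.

cos E ≈ 0.7720

By the law of cosines, EF² = FD² + DE² − 2·FD·DE·cos D = 90.376, so EF ≈ 9.5067.
Law of cosines again: cos E = (DE² + EF² − FD²)/(2·DE·EF) ≈ 0.77203, so ∠E ≈ 0.6888 rad.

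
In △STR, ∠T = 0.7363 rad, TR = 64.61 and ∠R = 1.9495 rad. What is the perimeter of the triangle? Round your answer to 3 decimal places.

perimeter ≈ 299.565

The third angle is ∠S = π − ∠T − ∠R = 0.4558 rad.
Law of sines: RS = TR·sin T/sin S ≈ 98.572.
Law of sines: ST = TR·sin R/sin S ≈ 136.38.
Semiperimeter s = (64.61+98.572+136.38)/2 = 149.78.
Perimeter = 64.61 + 98.572 + 136.38 = 299.56.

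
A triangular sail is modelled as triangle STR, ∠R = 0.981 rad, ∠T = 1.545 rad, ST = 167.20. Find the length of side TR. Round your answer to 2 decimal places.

The third angle is ∠S = π − ∠T − ∠R = 0.616 rad.
Law of sines: TR = ST·sin S/sin R ≈ 116.18.

116.18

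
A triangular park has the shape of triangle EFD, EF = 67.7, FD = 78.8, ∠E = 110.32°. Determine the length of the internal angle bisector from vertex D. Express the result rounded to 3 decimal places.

t_D ≈ 31.952

Law of sines: sin D = EF·sin E/FD ≈ 0.80567.
Since FD ≥ EF, only the acute value applies: ∠D ≈ 53.68°.
Then ∠F = 180° − ∠E − ∠D ≈ 16.00°.
Law of sines gives DE = FD·sin F/sin E ≈ 23.169.
The bisector from D has length 2·FD·DE·cos(∠D/2)/(FD+DE) ≈ 31.952.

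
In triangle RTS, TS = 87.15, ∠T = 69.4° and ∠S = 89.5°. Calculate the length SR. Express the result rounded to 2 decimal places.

226.61

The third angle is ∠R = 180° − ∠T − ∠S = 21.10°.
Law of sines: SR = TS·sin T/sin R ≈ 226.61.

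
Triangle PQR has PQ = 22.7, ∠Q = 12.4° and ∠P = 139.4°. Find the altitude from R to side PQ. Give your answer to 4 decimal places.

The third angle is ∠R = 180° − ∠P − ∠Q = 28.20°.
Law of sines: QR = PQ·sin P/sin R ≈ 31.261.
Law of sines: RP = PQ·sin Q/sin R ≈ 10.315.
Area = ½·PQ·QR·sin Q ≈ 76.192.
The altitude from R has length 2·area/PQ ≈ 6.7129.

6.7129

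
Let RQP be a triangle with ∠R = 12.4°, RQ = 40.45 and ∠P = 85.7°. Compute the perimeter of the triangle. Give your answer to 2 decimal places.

The third angle is ∠Q = 180° − ∠P − ∠R = 81.90°.
Law of sines: QP = RQ·sin R/sin P ≈ 8.7106.
Law of sines: PR = RQ·sin Q/sin P ≈ 40.16.
Semiperimeter s = (8.7106+40.16+40.45)/2 = 44.66.
Perimeter = 8.7106 + 40.16 + 40.45 = 89.32.

89.32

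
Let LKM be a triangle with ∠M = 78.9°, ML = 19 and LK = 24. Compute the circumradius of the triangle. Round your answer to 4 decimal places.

Law of sines: sin K = ML·sin M/LK ≈ 0.77686.
Since LK ≥ ML, only the acute value applies: ∠K ≈ 50.97°.
Then ∠L = 180° − ∠M − ∠K ≈ 50.13°.
Law of sines gives KM = LK·sin L/sin M ≈ 18.77.
Circumradius = LK/(2 sin M) ≈ 12.229.

12.2288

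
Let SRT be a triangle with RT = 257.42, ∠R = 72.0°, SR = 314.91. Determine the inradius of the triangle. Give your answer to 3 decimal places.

r ≈ 84.542

By the law of cosines, TS² = SR² + RT² − 2·SR·RT·cos R = 1.1533e+05, so TS ≈ 339.61.
Area = ½·SR·RT·sin R ≈ 38548.
Semiperimeter s = (257.42+339.61+314.91)/2 = 455.97.
Inradius = area/s = 38548/455.97 ≈ 84.542.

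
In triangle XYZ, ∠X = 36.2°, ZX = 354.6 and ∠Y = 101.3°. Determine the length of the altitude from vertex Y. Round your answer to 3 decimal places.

The third angle is ∠Z = 180° − ∠X − ∠Y = 42.50°.
Law of sines: YZ = ZX·sin X/sin Y ≈ 213.57.
Law of sines: XY = ZX·sin Z/sin Y ≈ 244.3.
Area = ½·ZX·YZ·sin Z ≈ 25582.
The altitude from Y has length 2·area/ZX ≈ 144.29.

h_Y ≈ 144.285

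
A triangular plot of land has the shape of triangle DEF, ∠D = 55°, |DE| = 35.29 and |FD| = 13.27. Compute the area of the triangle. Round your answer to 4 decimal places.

Area = ½·|FD|·|DE|·sin D ≈ 191.8.

191.8038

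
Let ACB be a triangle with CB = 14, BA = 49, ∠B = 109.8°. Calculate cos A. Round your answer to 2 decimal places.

0.97

By the law of cosines, AC² = CB² + BA² − 2·CB·BA·cos B = 3061.7, so AC ≈ 55.333.
Law of cosines again: cos A = (BA² + AC² − CB²)/(2·BA·AC) ≈ 0.97125, so ∠A ≈ 13.77°.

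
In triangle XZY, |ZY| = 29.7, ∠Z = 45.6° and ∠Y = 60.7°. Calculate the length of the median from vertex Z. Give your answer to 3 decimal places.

The third angle is ∠X = 180° − ∠Z − ∠Y = 73.70°.
Law of sines: |YX| = |ZY|·sin Z/sin X ≈ 22.108.
Law of sines: |XZ| = |ZY|·sin Y/sin X ≈ 26.985.
Median from Z: ½√(2·|XZ|² + 2·|ZY|² − |YX|²) ≈ 26.133.

m_Z ≈ 26.133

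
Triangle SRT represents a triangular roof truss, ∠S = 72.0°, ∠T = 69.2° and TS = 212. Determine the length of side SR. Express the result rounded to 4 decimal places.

316.2813

The third angle is ∠R = 180° − ∠T − ∠S = 38.80°.
Law of sines: SR = TS·sin T/sin R ≈ 316.28.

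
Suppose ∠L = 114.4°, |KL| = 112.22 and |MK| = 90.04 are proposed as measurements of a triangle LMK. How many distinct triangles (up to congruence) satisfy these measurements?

|KL|·sin L = 112.22·sin(114.4°) ≈ 102.2.
Since ∠L is not acute, a triangle exists only if |MK| > |KL|; here |MK| ≤ |KL|, so there is no triangle.

0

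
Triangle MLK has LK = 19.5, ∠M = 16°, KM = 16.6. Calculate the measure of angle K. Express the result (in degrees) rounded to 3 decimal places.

Law of sines: sin L = KM·sin M/LK ≈ 0.23465.
Since LK ≥ KM, only the acute value applies: ∠L ≈ 13.57°.
Then ∠K = 180° − ∠M − ∠L ≈ 150.43°.

∠K ≈ 150.429°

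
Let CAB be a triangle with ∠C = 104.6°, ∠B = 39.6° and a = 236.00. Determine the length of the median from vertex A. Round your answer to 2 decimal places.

m_A ≈ 308.80

The third angle is ∠A = 180° − ∠B − ∠C = 35.80°.
Law of sines: c = a·sin C/sin A ≈ 390.42.
Law of sines: b = a·sin B/sin A ≈ 257.17.
Median from A: ½√(2·b² + 2·c² − a²) ≈ 308.8.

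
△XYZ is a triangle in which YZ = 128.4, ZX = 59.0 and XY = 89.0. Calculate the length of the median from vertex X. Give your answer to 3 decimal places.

39.741

Median from X: ½√(2·ZX² + 2·XY² − YZ²) ≈ 39.741.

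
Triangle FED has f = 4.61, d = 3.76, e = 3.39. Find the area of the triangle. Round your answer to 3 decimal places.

6.279

Semiperimeter s = (4.61 + 3.39 + 3.76)/2 = 5.88.
Heron's formula: area = √(5.88·1.27·2.49·2.12) ≈ 6.2785.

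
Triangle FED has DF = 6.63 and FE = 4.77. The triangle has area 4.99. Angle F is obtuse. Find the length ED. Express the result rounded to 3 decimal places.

11.257

From area = ½·DF·FE·sin F, we get sin F = 2·area/(DF·FE) ≈ 0.31557.
Taking the obtuse solution, ∠F ≈ 161.60°.
Law of cosines then gives ED ≈ 11.257.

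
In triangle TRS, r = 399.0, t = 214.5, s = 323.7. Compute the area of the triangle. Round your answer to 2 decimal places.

Semiperimeter p = (214.5 + 399 + 323.7)/2 = 468.6.
Heron's formula: area = √(468.6·254.1·69.6·144.9) ≈ 34653.

area ≈ 34653.12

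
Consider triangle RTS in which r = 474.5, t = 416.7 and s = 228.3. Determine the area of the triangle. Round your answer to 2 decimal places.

area ≈ 47566.06

Semiperimeter p = (474.5 + 416.7 + 228.3)/2 = 559.75.
Heron's formula: area = √(559.75·85.25·143.05·331.45) ≈ 47566.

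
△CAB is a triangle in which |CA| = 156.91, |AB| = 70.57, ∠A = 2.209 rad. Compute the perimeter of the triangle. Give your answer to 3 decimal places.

By the law of cosines, |BC|² = |CA|² + |AB|² − 2·|CA|·|AB|·cos A = 42795, so |BC| ≈ 206.87.
Semiperimeter s = (70.57+206.87+156.91)/2 = 217.17.
Perimeter = 70.57 + 206.87 + 156.91 = 434.35.

434.349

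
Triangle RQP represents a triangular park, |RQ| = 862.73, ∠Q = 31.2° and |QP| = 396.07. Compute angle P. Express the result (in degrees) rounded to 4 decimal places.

By the law of cosines, |PR|² = |RQ|² + |QP|² − 2·|RQ|·|QP|·cos Q = 3.1662e+05, so |PR| ≈ 562.69.
Law of cosines again: cos P = (|QP|² + |PR|² − |RQ|²)/(2·|QP|·|PR|) ≈ -0.60758, so ∠P ≈ 127.41°.

127.4149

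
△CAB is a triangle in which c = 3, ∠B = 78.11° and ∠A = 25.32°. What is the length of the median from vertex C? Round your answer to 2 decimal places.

1.78

The third angle is ∠C = 180° − ∠A − ∠B = 76.57°.
Law of sines: a = c·sin A/sin C ≈ 1.3191.
Law of sines: b = c·sin B/sin C ≈ 3.0182.
Median from C: ½√(2·a² + 2·b² − c²) ≈ 1.7818.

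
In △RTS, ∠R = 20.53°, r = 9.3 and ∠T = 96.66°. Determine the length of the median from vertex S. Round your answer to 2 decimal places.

15.84

The third angle is ∠S = 180° − ∠R − ∠T = 62.81°.
Law of sines: t = r·sin T/sin R ≈ 26.34.
Law of sines: s = r·sin S/sin R ≈ 23.588.
Median from S: ½√(2·r² + 2·t² − s²) ≈ 15.844.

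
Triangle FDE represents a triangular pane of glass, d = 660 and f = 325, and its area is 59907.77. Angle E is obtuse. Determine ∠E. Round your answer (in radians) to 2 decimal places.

From area = ½·f·d·sin E, we get sin E = 2·area/(f·d) ≈ 0.55858.
Taking the obtuse solution, ∠E ≈ 2.549 rad.

2.55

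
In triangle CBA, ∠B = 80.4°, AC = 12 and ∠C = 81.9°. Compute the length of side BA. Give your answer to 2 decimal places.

12.05

The third angle is ∠A = 180° − ∠C − ∠B = 17.70°.
Law of sines: BA = AC·sin C/sin B ≈ 12.049.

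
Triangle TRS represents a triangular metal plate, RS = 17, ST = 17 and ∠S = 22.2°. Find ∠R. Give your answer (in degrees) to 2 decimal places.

By the law of cosines, TR² = RS² + ST² − 2·RS·ST·cos S = 42.847, so TR ≈ 6.5457.
Law of cosines again: cos R = (TR² + RS² − ST²)/(2·TR·RS) ≈ 0.19252, so ∠R ≈ 78.90°.

78.90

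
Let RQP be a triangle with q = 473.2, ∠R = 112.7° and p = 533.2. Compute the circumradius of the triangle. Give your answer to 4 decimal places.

454.4122

By the law of cosines, r² = q² + p² − 2·q·p·cos R = 7.0296e+05, so r ≈ 838.43.
Area = ½·q·p·sin R ≈ 1.1638e+05.
Circumradius = r/(2 sin R) ≈ 454.41.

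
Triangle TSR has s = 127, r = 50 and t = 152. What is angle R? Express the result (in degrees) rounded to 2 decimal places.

By the law of cosines, cos R = (t² + s² − r²) / (2·t·s) ≈ 0.95143, so ∠R ≈ 17.93°.

17.93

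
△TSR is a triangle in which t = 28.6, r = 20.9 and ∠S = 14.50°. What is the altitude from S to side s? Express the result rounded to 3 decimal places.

By the law of cosines, s² = r² + t² − 2·r·t·cos S = 97.369, so s ≈ 9.8676.
Area = ½·r·t·sin S ≈ 74.831.
The altitude from S has length 2·area/s ≈ 15.167.

h_S ≈ 15.167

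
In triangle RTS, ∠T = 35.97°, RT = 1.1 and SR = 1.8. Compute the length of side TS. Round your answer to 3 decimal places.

Law of sines: sin S = RT·sin T/SR ≈ 0.35894.
Since SR ≥ RT, only the acute value applies: ∠S ≈ 21.04°.
Then ∠R = 180° − ∠T − ∠S ≈ 122.99°.
Law of sines gives TS = SR·sin R/sin T ≈ 2.5703.

2.570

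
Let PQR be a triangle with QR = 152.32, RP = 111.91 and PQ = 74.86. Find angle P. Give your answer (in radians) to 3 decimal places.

By the law of cosines, cos P = (RP² + PQ² − QR²) / (2·RP·PQ) ≈ -0.30280, so ∠P ≈ 1.878 rad.

1.878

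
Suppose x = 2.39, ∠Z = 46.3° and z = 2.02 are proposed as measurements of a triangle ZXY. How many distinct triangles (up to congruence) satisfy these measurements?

2

x·sin Z = 2.39·sin(46.3°) ≈ 1.728.
Since x sin Z < z < x (1.728 < 2.02 < 2.39), two triangles exist.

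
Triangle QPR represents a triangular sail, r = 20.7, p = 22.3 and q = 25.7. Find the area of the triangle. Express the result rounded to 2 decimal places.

Semiperimeter s = (25.7 + 22.3 + 20.7)/2 = 34.35.
Heron's formula: area = √(34.35·8.65·12.05·13.65) ≈ 221.07.

area ≈ 221.07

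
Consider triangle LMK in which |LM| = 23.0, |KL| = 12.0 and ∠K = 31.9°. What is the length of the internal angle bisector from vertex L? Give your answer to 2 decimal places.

Law of sines: sin M = |KL|·sin K/|LM| ≈ 0.27571.
Since |LM| ≥ |KL|, only the acute value applies: ∠M ≈ 16.00°.
Then ∠L = 180° − ∠K − ∠M ≈ 132.10°.
Law of sines gives |MK| = |LM|·sin L/sin K ≈ 32.296.
The bisector from L has length 2·|KL|·|LM|·cos(∠L/2)/(|KL|+|LM|) ≈ 6.4028.

6.40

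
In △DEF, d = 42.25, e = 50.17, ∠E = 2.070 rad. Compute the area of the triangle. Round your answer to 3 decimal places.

Law of sines: sin D = d·sin E/e ≈ 0.73937.
Since e ≥ d, only the acute value applies: ∠D ≈ 0.832 rad.
Then ∠F = π − ∠E − ∠D ≈ 0.239 rad.
Law of sines gives f = e·sin F/sin E ≈ 13.553.
Area = ½·e·d·sin F ≈ 251.38.

area ≈ 251.376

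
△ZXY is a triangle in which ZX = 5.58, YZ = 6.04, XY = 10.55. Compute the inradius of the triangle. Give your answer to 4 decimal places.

Semiperimeter s = (10.55 + 6.04 + 5.58)/2 = 11.085.
Heron's formula: area = √(11.085·0.535·5.045·5.505) ≈ 12.834.
Inradius = area/s = 12.834/11.085 ≈ 1.1578.

1.1578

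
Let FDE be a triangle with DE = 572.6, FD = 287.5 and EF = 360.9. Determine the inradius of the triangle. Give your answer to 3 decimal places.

r ≈ 70.746

Semiperimeter s = (572.6 + 360.9 + 287.5)/2 = 610.5.
Heron's formula: area = √(610.5·37.9·249.6·323) ≈ 43190.
Inradius = area/s = 43190/610.5 ≈ 70.746.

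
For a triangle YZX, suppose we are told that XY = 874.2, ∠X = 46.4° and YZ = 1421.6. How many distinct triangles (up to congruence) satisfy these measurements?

1

XY·sin X = 874.2·sin(46.4°) ≈ 633.1.
Since YZ ≥ XY, exactly one triangle exists.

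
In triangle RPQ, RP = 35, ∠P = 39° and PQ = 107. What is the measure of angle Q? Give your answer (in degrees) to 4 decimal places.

By the law of cosines, QR² = RP² + PQ² − 2·RP·PQ·cos P = 6853.2, so QR ≈ 82.784.
Law of cosines again: cos Q = (PQ² + QR² − RP²)/(2·PQ·QR) ≈ 0.96395, so ∠Q ≈ 15.43°.

∠Q ≈ 15.4305°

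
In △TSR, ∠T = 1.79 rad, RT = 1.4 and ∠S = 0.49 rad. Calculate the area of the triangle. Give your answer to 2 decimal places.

1.54

The third angle is ∠R = π − ∠T − ∠S = 0.862 rad.
Law of sines: SR = RT·sin T/sin S ≈ 2.9036.
Law of sines: TS = RT·sin R/sin S ≈ 2.2575.
Area = ½·RT·SR·sin R ≈ 1.5424.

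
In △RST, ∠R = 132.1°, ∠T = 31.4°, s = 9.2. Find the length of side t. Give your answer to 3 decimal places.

The third angle is ∠S = 180° − ∠T − ∠R = 16.50°.
Law of sines: t = s·sin T/sin S ≈ 16.877.

16.877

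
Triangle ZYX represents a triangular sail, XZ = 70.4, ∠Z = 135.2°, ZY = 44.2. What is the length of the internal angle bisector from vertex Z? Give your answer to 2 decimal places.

20.69

By the law of cosines, YX² = XZ² + ZY² − 2·XZ·ZY·cos Z = 11326, so YX ≈ 106.42.
The bisector from Z has length 2·XZ·ZY·cos(∠Z/2)/(XZ+ZY) ≈ 20.694.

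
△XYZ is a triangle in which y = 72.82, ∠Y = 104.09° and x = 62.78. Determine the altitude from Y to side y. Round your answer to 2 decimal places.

Law of sines: sin X = x·sin Y/y ≈ 0.83619.
Since y ≥ x, only the acute value applies: ∠X ≈ 56.74°.
Then ∠Z = 180° − ∠Y − ∠X ≈ 19.17°.
Law of sines gives z = y·sin Z/sin Y ≈ 24.654.
Area = ½·y·x·sin Z ≈ 750.61.
The altitude from Y has length 2·area/y ≈ 20.615.

h_Y ≈ 20.62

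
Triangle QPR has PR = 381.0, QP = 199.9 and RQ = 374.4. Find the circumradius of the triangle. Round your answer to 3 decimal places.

195.923

By the law of cosines, cos Q = (RQ² + QP² − PR²) / (2·RQ·QP) ≈ 0.23365, so ∠Q ≈ 76.49°.
Circumradius = PR/(2 sin Q) ≈ 195.92.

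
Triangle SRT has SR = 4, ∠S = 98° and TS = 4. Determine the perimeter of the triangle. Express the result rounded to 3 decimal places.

By the law of cosines, RT² = TS² + SR² − 2·TS·SR·cos S = 36.454, so RT ≈ 6.0377.
Semiperimeter s = (6.0377+4+4)/2 = 7.0188.
Perimeter = 6.0377 + 4 + 4 = 14.038.

perimeter ≈ 14.038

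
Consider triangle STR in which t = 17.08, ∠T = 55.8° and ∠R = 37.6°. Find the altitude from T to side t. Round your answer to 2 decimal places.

The third angle is ∠S = 180° − ∠T − ∠R = 86.60°.
Law of sines: s = t·sin S/sin T ≈ 20.615.
Law of sines: r = t·sin R/sin T ≈ 12.6.
Area = ½·t·s·sin R ≈ 107.42.
The altitude from T has length 2·area/t ≈ 12.578.

12.58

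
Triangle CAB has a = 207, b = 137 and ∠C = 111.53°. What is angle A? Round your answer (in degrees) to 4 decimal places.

∠A ≈ 42.1187°

By the law of cosines, c² = a² + b² − 2·a·b·cos C = 82433, so c ≈ 287.11.
Law of cosines again: cos A = (b² + c² − a²)/(2·b·c) ≈ 0.74176, so ∠A ≈ 42.12°.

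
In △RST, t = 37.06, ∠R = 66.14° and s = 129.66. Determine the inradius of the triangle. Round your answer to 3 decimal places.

15.350

By the law of cosines, r² = s² + t² − 2·s·t·cos R = 14298, so r ≈ 119.57.
Area = ½·s·t·sin R ≈ 2197.3.
Semiperimeter p = (119.57+129.66+37.06)/2 = 143.15.
Inradius = area/p = 2197.3/143.15 ≈ 15.35.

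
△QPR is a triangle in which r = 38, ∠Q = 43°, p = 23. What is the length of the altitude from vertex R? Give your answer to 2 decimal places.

By the law of cosines, q² = p² + r² − 2·p·r·cos Q = 694.59, so q ≈ 26.355.
Area = ½·p·r·sin Q ≈ 298.03.
The altitude from R has length 2·area/r ≈ 15.686.

h_R ≈ 15.69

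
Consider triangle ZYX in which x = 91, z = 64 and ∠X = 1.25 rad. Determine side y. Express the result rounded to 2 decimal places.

Law of sines: sin Z = z·sin X/x ≈ 0.66742.
Since x ≥ z, only the acute value applies: ∠Z ≈ 0.731 rad.
Then ∠Y = π − ∠X − ∠Z ≈ 1.161 rad.
Law of sines gives y = x·sin Y/sin X ≈ 87.947.

87.95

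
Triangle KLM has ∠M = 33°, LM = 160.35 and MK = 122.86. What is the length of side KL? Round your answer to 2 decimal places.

88.10

By the law of cosines, KL² = LM² + MK² − 2·LM·MK·cos M = 7762.1, so KL ≈ 88.103.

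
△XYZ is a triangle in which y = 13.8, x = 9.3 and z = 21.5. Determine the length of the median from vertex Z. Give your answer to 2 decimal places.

Median from Z: ½√(2·x² + 2·y² − z²) ≈ 4.7857.

m_Z ≈ 4.79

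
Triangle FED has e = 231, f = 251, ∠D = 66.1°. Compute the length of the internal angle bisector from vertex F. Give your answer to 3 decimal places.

t_F ≈ 212.517

By the law of cosines, d² = f² + e² − 2·f·e·cos D = 69381, so d ≈ 263.4.
Law of cosines again: cos F = (e² + d² − f²)/(2·e·d) ≈ 0.49092, so ∠F ≈ 60.60°.
The bisector from F has length 2·e·d·cos(∠F/2)/(e+d) ≈ 212.52.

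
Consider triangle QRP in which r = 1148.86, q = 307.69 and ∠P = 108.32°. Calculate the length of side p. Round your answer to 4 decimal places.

By the law of cosines, p² = q² + r² − 2·q·r·cos P = 1.6368e+06, so p ≈ 1279.4.

1279.3650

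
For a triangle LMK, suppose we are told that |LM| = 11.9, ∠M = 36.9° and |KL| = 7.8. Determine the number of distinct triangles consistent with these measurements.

2

|LM|·sin M = 11.9·sin(36.9°) ≈ 7.145.
Since |LM| sin M < |KL| < |LM| (7.145 < 7.8 < 11.9), two triangles exist.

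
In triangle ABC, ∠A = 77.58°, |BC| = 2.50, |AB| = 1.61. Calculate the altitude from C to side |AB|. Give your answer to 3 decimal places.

Law of sines: sin C = |AB|·sin A/|BC| ≈ 0.62893.
Since |BC| ≥ |AB|, only the acute value applies: ∠C ≈ 38.97°.
Then ∠B = 180° − ∠A − ∠C ≈ 63.45°.
Law of sines gives |CA| = |BC|·sin B/sin A ≈ 2.2899.
Area = ½·|BC|·|AB|·sin B ≈ 1.8003.
The altitude from C has length 2·area/|AB| ≈ 2.2363.

h_C ≈ 2.236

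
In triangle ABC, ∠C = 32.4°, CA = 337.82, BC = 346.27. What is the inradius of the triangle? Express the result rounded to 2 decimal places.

71.62

By the law of cosines, AB² = BC² + CA² − 2·BC·CA·cos C = 36491, so AB ≈ 191.03.
Area = ½·BC·CA·sin C ≈ 31340.
Semiperimeter s = (346.27+337.82+191.03)/2 = 437.56.
Inradius = area/s = 31340/437.56 ≈ 71.624.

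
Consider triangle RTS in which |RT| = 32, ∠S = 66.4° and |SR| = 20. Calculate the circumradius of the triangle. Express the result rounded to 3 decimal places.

Law of sines: sin T = |SR|·sin S/|RT| ≈ 0.57273.
Since |RT| ≥ |SR|, only the acute value applies: ∠T ≈ 34.94°.
Then ∠R = 180° − ∠S − ∠T ≈ 78.66°.
Law of sines gives |TS| = |RT|·sin R/sin S ≈ 34.239.
Circumradius = |RT|/(2 sin S) ≈ 17.46.

17.460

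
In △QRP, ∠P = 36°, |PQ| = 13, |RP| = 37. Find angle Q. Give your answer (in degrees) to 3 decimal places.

By the law of cosines, |QR|² = |RP|² + |PQ|² − 2·|RP|·|PQ|·cos P = 759.73, so |QR| ≈ 27.563.
Law of cosines again: cos Q = (|PQ|² + |QR|² − |RP|²)/(2·|PQ|·|QR|) ≈ -0.61436, so ∠Q ≈ 127.91°.

∠Q ≈ 127.905°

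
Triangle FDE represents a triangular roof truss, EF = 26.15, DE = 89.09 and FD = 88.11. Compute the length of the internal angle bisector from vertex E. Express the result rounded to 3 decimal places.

By the law of cosines, cos E = (DE² + EF² − FD²) / (2·DE·EF) ≈ 0.18403, so ∠E ≈ 79.40°.
The bisector from E has length 2·DE·EF·cos(∠E/2)/(DE+EF) ≈ 31.11.

31.110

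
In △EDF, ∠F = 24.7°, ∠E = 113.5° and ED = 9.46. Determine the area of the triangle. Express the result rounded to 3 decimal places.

The third angle is ∠D = 180° − ∠F − ∠E = 41.80°.
Law of sines: DF = ED·sin E/sin F ≈ 20.761.
Law of sines: FE = ED·sin D/sin F ≈ 15.089.
Area = ½·ED·DF·sin D ≈ 65.454.

area ≈ 65.454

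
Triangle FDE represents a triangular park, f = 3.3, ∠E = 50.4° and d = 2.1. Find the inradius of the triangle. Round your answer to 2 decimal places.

0.67

By the law of cosines, e² = f² + d² − 2·f·d·cos E = 6.4653, so e ≈ 2.5427.
Area = ½·f·d·sin E ≈ 2.6698.
Semiperimeter s = (3.3+2.1+2.5427)/2 = 3.9713.
Inradius = area/s = 2.6698/3.9713 ≈ 0.67227.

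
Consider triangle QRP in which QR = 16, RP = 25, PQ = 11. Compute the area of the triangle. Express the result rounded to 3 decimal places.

Semiperimeter s = (25 + 11 + 16)/2 = 26.
Heron's formula: area = √(26·1·15·10) ≈ 62.45.

area ≈ 62.450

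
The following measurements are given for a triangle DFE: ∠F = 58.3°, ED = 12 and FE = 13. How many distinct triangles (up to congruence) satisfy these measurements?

2

FE·sin F = 13·sin(58.3°) ≈ 11.06.
Since FE sin F < ED < FE (11.06 < 12 < 13), two triangles exist.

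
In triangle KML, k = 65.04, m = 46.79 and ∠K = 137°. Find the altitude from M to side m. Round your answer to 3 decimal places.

Law of sines: sin M = m·sin K/k ≈ 0.49063.
Since k ≥ m, only the acute value applies: ∠M ≈ 29.38°.
Then ∠L = 180° − ∠K − ∠M ≈ 13.62°.
Law of sines gives l = k·sin L/sin K ≈ 22.454.
Area = ½·k·m·sin L ≈ 358.26.
The altitude from M has length 2·area/m ≈ 15.313.

h_M ≈ 15.313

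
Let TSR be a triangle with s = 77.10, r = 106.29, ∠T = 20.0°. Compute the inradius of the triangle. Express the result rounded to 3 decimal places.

By the law of cosines, t² = s² + r² − 2·s·r·cos T = 1840.5, so t ≈ 42.901.
Area = ½·s·r·sin T ≈ 1401.4.
Semiperimeter p = (42.901+77.1+106.29)/2 = 113.15.
Inradius = area/p = 1401.4/113.15 ≈ 12.386.

12.386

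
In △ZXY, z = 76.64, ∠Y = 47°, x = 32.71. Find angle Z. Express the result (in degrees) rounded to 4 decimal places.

∠Z ≈ 109.2359°

By the law of cosines, y² = z² + x² − 2·z·x·cos Y = 3524.2, so y ≈ 59.365.
Law of cosines again: cos Z = (x² + y² − z²)/(2·x·y) ≈ -0.32946, so ∠Z ≈ 109.24°.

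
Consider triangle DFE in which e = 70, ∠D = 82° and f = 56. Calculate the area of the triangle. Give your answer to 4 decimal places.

area ≈ 1940.9254

Area = ½·f·e·sin D ≈ 1940.9.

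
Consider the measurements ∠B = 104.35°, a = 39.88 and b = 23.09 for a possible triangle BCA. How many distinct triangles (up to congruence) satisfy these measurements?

a·sin B = 39.88·sin(104.35°) ≈ 38.64.
Since ∠B is not acute, a triangle exists only if b > a; here b ≤ a, so there is no triangle.

0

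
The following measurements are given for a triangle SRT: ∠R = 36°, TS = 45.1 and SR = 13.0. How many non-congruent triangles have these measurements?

1

SR·sin R = 13.0·sin(36°) ≈ 7.641.
Since TS ≥ SR, exactly one triangle exists.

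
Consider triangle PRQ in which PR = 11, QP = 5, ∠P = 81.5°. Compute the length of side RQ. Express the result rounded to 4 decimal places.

11.3904

By the law of cosines, RQ² = QP² + PR² − 2·QP·PR·cos P = 129.74, so RQ ≈ 11.39.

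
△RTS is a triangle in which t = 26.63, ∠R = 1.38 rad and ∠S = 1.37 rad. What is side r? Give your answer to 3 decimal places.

The third angle is ∠T = π − ∠S − ∠R = 0.392 rad.
Law of sines: r = t·sin R/sin T ≈ 68.508.

68.508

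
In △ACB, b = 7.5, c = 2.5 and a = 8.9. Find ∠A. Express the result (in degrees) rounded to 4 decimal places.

∠A ≈ 116.4617°

By the law of cosines, cos A = (c² + b² − a²) / (2·c·b) ≈ -0.44560, so ∠A ≈ 116.46°.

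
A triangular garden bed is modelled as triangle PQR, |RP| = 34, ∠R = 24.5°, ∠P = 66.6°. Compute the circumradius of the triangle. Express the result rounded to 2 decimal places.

The third angle is ∠Q = 180° − ∠R − ∠P = 88.90°.
Law of sines: |QR| = |RP|·sin P/sin Q ≈ 31.209.
Law of sines: |PQ| = |RP|·sin R/sin Q ≈ 14.102.
Circumradius = |RP|/(2 sin Q) ≈ 17.003.

17.00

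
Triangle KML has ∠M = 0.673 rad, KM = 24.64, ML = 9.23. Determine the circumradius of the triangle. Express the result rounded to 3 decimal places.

By the law of cosines, LK² = KM² + ML² − 2·KM·ML·cos M = 336.65, so LK ≈ 18.348.
Area = ½·KM·ML·sin M ≈ 70.882.
Circumradius = LK/(2 sin M) ≈ 14.718.

14.718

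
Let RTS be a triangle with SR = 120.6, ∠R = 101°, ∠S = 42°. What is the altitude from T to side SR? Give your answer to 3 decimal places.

131.626

The third angle is ∠T = 180° − ∠S − ∠R = 37.00°.
Law of sines: TS = SR·sin R/sin T ≈ 196.71.
Law of sines: RT = SR·sin S/sin T ≈ 134.09.
Area = ½·SR·TS·sin S ≈ 7937.
The altitude from T has length 2·area/SR ≈ 131.63.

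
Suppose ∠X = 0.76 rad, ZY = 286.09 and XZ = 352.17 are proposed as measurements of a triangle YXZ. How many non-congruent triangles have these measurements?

XZ·sin X = 352.17·sin(0.76 rad) ≈ 242.6.
Since XZ sin X < ZY < XZ (242.6 < 286.09 < 352.17), two triangles exist.

2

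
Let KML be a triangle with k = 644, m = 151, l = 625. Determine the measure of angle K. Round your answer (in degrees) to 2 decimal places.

90.40

By the law of cosines, cos K = (m² + l² − k²) / (2·m·l) ≈ -0.00694, so ∠K ≈ 90.40°.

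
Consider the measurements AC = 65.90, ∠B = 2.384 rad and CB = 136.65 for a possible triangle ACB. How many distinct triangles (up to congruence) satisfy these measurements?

0

CB·sin B = 136.65·sin(2.384 rad) ≈ 93.9.
Since ∠B is not acute, a triangle exists only if AC > CB; here AC ≤ CB, so there is no triangle.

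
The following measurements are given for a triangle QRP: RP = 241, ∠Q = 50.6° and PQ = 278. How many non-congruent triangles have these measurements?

2

PQ·sin Q = 278·sin(50.6°) ≈ 214.8.
Since PQ sin Q < RP < PQ (214.8 < 241 < 278), two triangles exist.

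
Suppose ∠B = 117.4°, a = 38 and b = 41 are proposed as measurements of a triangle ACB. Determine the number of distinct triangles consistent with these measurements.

a·sin B = 38·sin(117.4°) ≈ 33.74.
Since ∠B is not acute, a triangle exists only if b > a; here b > a, so there is exactly one triangle.

1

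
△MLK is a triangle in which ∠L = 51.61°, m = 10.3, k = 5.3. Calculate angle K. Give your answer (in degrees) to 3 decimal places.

30.656

By the law of cosines, l² = k² + m² − 2·k·m·cos L = 66.378, so l ≈ 8.1473.
Law of cosines again: cos K = (m² + l² − k²)/(2·m·l) ≈ 0.86024, so ∠K ≈ 30.66°.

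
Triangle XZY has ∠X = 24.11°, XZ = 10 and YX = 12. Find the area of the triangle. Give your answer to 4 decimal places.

24.5094

Area = ½·YX·XZ·sin X ≈ 24.509.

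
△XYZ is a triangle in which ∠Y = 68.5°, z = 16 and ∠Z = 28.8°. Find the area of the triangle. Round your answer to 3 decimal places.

The third angle is ∠X = 180° − ∠Y − ∠Z = 82.70°.
Law of sines: x = z·sin X/sin Z ≈ 32.943.
Law of sines: y = z·sin Y/sin Z ≈ 30.901.
Area = ½·z·x·sin Y ≈ 245.2.

area ≈ 245.204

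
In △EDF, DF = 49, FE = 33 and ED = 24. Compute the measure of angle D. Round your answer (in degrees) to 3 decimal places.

36.609

By the law of cosines, cos D = (ED² + DF² − FE²) / (2·ED·DF) ≈ 0.80272, so ∠D ≈ 36.61°.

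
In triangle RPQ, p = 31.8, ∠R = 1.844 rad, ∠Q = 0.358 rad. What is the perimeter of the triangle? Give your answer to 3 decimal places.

The third angle is ∠P = π − ∠Q − ∠R = 0.940 rad.
Law of sines: r = p·sin R/sin P ≈ 37.929.
Law of sines: q = p·sin Q/sin P ≈ 13.802.
Semiperimeter s = (37.929+31.8+13.802)/2 = 41.766.
Perimeter = 37.929 + 31.8 + 13.802 = 83.531.

perimeter ≈ 83.531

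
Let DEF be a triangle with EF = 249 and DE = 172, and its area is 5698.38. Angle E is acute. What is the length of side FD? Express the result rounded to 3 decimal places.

From area = ½·DE·EF·sin E, we get sin E = 2·area/(DE·EF) ≈ 0.26611.
Taking the acute solution, ∠E ≈ 15.43°.
Law of cosines then gives FD ≈ 94.96.

94.960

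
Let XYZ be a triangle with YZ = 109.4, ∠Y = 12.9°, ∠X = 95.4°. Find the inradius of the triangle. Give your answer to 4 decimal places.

The third angle is ∠Z = 180° − ∠X − ∠Y = 71.70°.
Law of sines: ZX = YZ·sin Y/sin X ≈ 24.532.
Law of sines: XY = YZ·sin Z/sin X ≈ 104.33.
Area = ½·YZ·ZX·sin Z ≈ 1274.1.
Semiperimeter s = (109.4+24.532+104.33)/2 = 119.13.
Inradius = area/s = 1274.1/119.13 ≈ 10.695.

10.6946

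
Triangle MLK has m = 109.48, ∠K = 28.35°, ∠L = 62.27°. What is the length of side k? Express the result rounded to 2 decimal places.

The third angle is ∠M = 180° − ∠L − ∠K = 89.38°.
Law of sines: k = m·sin K/sin M ≈ 51.99.

51.99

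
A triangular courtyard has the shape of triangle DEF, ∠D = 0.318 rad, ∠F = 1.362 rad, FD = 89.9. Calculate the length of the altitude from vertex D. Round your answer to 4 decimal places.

87.9475

The third angle is ∠E = π − ∠F − ∠D = 1.462 rad.
Law of sines: EF = FD·sin D/sin E ≈ 28.277.
Law of sines: DE = FD·sin F/sin E ≈ 88.474.
Area = ½·FD·EF·sin F ≈ 1243.5.
The altitude from D has length 2·area/EF ≈ 87.947.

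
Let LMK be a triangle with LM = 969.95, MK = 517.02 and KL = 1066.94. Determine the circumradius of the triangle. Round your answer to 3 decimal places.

By the law of cosines, cos L = (KL² + LM² − MK²) / (2·KL·LM) ≈ 0.87539, so ∠L ≈ 28.91°.
Circumradius = MK/(2 sin L) ≈ 534.76.

534.765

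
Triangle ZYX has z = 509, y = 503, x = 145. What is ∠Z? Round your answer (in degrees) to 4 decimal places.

By the law of cosines, cos Z = (y² + x² − z²) / (2·y·x) ≈ 0.10251, so ∠Z ≈ 84.12°.

84.1163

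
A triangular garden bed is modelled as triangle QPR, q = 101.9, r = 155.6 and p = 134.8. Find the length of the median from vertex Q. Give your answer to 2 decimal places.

m_Q ≈ 136.36

Median from Q: ½√(2·p² + 2·r² − q²) ≈ 136.36.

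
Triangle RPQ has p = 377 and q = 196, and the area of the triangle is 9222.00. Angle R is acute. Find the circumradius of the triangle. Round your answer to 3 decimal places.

387.591

From area = ½·p·q·sin R, we get sin R = 2·area/(p·q) ≈ 0.24961.
Taking the acute solution, ∠R ≈ 14.45°.
Law of cosines then gives r ≈ 193.49.
Circumradius = r/(2 sin R) ≈ 387.59.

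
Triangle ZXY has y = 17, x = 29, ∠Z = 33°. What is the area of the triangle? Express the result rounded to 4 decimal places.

134.2535

Area = ½·x·y·sin Z ≈ 134.25.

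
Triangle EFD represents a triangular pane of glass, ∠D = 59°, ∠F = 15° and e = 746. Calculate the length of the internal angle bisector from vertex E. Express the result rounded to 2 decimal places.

t_E ≈ 185.69

The third angle is ∠E = 180° − ∠F − ∠D = 106.00°.
Law of sines: f = e·sin F/sin E ≈ 200.86.
Law of sines: d = e·sin D/sin E ≈ 665.22.
The bisector from E has length 2·f·d·cos(∠E/2)/(f+d) ≈ 185.69.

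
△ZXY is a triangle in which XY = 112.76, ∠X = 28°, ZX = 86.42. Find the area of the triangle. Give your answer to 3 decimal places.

2287.434

Area = ½·ZX·XY·sin X ≈ 2287.4.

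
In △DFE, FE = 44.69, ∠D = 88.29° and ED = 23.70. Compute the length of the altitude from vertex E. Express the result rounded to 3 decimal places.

h_E ≈ 23.689

Law of sines: sin F = ED·sin D/FE ≈ 0.53008.
Since FE ≥ ED, only the acute value applies: ∠F ≈ 32.01°.
Then ∠E = 180° − ∠D − ∠F ≈ 59.70°.
Law of sines gives DF = FE·sin E/sin D ≈ 38.602.
Area = ½·FE·ED·sin E ≈ 457.23.
The altitude from E has length 2·area/DF ≈ 23.689.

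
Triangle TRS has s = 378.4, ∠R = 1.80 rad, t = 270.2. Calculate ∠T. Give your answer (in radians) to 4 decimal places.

0.5392

By the law of cosines, r² = s² + t² − 2·s·t·cos R = 2.6265e+05, so r ≈ 512.5.
Law of cosines again: cos T = (r² + s² − t²)/(2·r·s) ≈ 0.85813, so ∠T ≈ 0.539 rad.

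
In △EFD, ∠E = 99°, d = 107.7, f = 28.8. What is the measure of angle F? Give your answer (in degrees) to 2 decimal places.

∠F ≈ 14.23°

By the law of cosines, e² = f² + d² − 2·f·d·cos E = 13399, so e ≈ 115.75.
Law of cosines again: cos F = (d² + e² − f²)/(2·d·e) ≈ 0.96934, so ∠F ≈ 14.23°.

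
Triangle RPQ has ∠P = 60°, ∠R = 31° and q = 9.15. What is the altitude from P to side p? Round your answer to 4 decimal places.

h_P ≈ 4.7126

The third angle is ∠Q = 180° − ∠R − ∠P = 89.00°.
Law of sines: r = q·sin R/sin Q ≈ 4.7133.
Law of sines: p = q·sin P/sin Q ≈ 7.9253.
Area = ½·q·r·sin P ≈ 18.674.
The altitude from P has length 2·area/p ≈ 4.7126.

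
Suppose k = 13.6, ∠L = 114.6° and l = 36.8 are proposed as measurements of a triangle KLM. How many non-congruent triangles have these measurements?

1

k·sin L = 13.6·sin(114.6°) ≈ 12.37.
Since ∠L is not acute, a triangle exists only if l > k; here l > k, so there is exactly one triangle.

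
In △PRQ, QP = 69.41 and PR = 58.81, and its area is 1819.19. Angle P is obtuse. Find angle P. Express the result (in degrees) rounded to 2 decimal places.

From area = ½·QP·PR·sin P, we get sin P = 2·area/(QP·PR) ≈ 0.89132.
Taking the obtuse solution, ∠P ≈ 116.96°.

116.96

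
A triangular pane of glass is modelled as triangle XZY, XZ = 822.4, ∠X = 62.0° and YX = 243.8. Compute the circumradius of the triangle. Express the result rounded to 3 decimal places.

419.021

By the law of cosines, ZY² = YX² + XZ² − 2·YX·XZ·cos X = 5.4752e+05, so ZY ≈ 739.95.
Area = ½·YX·XZ·sin X ≈ 88516.
Circumradius = ZY/(2 sin X) ≈ 419.02.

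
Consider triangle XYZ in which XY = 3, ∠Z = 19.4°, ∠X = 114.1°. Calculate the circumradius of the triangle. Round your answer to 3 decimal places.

4.516

The third angle is ∠Y = 180° − ∠Z − ∠X = 46.50°.
Law of sines: YZ = XY·sin X/sin Z ≈ 8.2445.
Law of sines: ZX = XY·sin Y/sin Z ≈ 6.5514.
Circumradius = XY/(2 sin Z) ≈ 4.5159.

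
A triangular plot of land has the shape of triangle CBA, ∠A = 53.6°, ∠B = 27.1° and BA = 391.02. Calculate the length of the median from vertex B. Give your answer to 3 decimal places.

The third angle is ∠C = 180° − ∠B − ∠A = 99.30°.
Law of sines: AC = BA·sin B/sin C ≈ 180.5.
Law of sines: CB = BA·sin A/sin C ≈ 318.92.
Median from B: ½√(2·CB² + 2·BA² − AC²) ≈ 345.19.

345.194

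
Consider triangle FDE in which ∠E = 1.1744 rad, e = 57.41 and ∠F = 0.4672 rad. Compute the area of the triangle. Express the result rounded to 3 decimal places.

area ≈ 802.594

The third angle is ∠D = π − ∠E − ∠F = 1.5000 rad.
Law of sines: f = e·sin F/sin E ≈ 28.03.
Law of sines: d = e·sin D/sin E ≈ 62.08.
Area = ½·e·f·sin D ≈ 802.59.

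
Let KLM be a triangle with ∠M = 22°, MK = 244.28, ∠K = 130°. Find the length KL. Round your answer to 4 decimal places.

The third angle is ∠L = 180° − ∠M − ∠K = 28.00°.
Law of sines: KL = MK·sin M/sin L ≈ 194.92.

194.9189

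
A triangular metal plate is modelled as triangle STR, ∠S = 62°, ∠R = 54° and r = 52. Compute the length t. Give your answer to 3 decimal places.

The third angle is ∠T = 180° − ∠R − ∠S = 64.00°.
Law of sines: t = r·sin T/sin R ≈ 57.77.

57.770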